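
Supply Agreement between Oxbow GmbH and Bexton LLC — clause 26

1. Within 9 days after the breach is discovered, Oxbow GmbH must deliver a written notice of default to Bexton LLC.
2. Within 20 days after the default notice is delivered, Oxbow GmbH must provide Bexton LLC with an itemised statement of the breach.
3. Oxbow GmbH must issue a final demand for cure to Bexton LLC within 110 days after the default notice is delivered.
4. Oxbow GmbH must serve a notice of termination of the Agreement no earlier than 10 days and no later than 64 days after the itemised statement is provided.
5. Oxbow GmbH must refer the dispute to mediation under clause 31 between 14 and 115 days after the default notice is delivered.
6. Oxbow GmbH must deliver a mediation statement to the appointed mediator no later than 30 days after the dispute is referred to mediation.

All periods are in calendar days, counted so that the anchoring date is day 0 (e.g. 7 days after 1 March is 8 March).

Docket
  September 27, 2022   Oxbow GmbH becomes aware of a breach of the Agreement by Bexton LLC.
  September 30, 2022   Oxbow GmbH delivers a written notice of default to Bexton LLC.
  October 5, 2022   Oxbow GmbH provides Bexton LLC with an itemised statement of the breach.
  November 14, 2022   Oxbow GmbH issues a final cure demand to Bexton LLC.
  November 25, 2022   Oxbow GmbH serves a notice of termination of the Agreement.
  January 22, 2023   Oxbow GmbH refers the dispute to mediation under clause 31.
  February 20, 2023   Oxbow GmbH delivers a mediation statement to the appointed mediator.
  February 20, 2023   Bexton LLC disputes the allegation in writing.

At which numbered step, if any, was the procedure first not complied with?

None — every step was satisfied

(1) due by September 27, 2022 + 9 days = October 6, 2022; September 30, 2022 is within that limit.
(2) due by September 30, 2022 + 20 days = October 20, 2022; October 5, 2022 is within that limit.
(3) due by September 30, 2022 + 110 days = January 18, 2023; November 14, 2022 is within that limit.
(4) the permitted window runs from October 5, 2022 + 10 = October 15, 2022 to October 5, 2022 + 64 = December 8, 2022; done November 25, 2022, which is between those dates.
(5) the permitted window runs from September 30, 2022 + 14 = October 14, 2022 to September 30, 2022 + 115 = January 23, 2023; done January 22, 2023, which is between those dates.
(6) due by January 22, 2023 + 30 days = February 21, 2023; February 20, 2023 is within that limit.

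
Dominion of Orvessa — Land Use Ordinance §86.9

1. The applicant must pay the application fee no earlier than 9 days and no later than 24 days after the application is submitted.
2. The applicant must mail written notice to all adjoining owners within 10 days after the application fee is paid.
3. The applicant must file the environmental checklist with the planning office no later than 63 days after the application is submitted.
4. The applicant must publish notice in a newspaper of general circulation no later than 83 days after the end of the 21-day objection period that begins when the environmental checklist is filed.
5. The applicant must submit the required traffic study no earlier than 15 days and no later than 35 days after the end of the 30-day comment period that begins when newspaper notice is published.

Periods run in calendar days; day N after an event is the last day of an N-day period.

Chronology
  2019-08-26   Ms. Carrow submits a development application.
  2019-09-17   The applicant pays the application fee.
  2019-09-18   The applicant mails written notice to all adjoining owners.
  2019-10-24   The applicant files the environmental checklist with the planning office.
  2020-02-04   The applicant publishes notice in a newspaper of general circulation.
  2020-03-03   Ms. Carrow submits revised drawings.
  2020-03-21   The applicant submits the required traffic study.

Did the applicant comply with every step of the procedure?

Yes

Step 1: the window is 9–24 days after 2019-08-26 (when the application is submitted), so 2019-09-04 through 2019-09-19; done 2019-09-17, which is between those dates.
Step 2: 10 days after 2019-09-17 (when the application fee is paid) is 2019-09-27; completed 2019-09-18, before the deadline.
Step 3: 63 days after 2019-08-26 (when the application is submitted) is 2019-10-28; 2019-10-24 is within that limit.
Step 4: 83 days after 2019-11-14 (end of the 21-day objection period, which began when the environmental checklist is filed on 2019-10-24) is 2020-02-05; done 2020-02-04 — timely.
Step 5: the window is 15–35 days after 2020-03-05 (end of the 30-day comment period, which began when newspaper notice is published on 2020-02-04), so 2020-03-20 through 2020-04-09; 2020-03-21 falls inside that range.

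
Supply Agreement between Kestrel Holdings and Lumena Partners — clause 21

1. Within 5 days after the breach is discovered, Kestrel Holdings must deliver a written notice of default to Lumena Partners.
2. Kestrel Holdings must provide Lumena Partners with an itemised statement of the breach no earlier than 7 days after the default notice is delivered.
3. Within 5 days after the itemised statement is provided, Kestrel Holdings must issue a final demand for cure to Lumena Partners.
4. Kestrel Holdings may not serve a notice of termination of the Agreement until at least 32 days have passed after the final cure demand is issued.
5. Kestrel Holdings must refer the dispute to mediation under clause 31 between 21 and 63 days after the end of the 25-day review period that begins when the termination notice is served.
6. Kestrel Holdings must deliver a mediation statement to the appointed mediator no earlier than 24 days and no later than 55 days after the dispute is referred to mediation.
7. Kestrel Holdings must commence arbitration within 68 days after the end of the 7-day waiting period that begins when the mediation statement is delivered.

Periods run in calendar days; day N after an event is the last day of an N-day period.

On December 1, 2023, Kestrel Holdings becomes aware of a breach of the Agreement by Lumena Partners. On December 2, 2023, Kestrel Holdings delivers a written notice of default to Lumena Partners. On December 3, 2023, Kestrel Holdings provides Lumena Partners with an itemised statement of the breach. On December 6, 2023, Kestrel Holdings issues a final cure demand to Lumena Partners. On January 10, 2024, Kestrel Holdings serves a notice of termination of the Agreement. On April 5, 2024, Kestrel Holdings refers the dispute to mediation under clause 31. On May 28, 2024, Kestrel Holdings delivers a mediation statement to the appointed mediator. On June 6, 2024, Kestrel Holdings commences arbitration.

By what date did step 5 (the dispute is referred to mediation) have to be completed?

April 7, 2024

The termination notice is served on January 10, 2024; the 25-day review period therefore ends February 4, 2024, and step 5 runs from that date. The window is 21–63 days after February 4, 2024; it closes on April 7, 2024.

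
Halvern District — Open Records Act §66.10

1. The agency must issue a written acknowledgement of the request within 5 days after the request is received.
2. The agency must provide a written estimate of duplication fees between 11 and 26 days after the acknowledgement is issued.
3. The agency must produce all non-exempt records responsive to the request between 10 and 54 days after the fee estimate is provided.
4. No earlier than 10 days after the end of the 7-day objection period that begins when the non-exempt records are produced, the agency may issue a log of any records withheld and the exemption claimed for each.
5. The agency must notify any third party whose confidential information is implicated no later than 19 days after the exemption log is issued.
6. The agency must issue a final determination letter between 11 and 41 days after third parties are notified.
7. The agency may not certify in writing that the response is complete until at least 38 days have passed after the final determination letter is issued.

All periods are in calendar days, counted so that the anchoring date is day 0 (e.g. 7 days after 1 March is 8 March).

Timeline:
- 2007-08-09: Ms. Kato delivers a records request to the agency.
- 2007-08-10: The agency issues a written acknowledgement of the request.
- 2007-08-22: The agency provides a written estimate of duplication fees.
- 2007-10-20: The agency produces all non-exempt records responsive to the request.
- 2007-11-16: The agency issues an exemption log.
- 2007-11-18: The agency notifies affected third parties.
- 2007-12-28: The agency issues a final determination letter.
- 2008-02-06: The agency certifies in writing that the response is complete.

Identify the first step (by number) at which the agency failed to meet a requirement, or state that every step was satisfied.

(1) due by 2007-08-09 + 5 days = 2007-08-14; 2007-08-10 is within that limit.
(2) the permitted window runs from 2007-08-10 + 11 = 2007-08-21 to 2007-08-10 + 26 = 2007-09-05; done 2007-08-22, which is between those dates.
(3) the permitted window runs from 2007-08-22 + 10 = 2007-09-01 to 2007-08-22 + 54 = 2007-10-15; done 2007-10-20 — 5 days after the window closed.
The analysis stops there.

Step 3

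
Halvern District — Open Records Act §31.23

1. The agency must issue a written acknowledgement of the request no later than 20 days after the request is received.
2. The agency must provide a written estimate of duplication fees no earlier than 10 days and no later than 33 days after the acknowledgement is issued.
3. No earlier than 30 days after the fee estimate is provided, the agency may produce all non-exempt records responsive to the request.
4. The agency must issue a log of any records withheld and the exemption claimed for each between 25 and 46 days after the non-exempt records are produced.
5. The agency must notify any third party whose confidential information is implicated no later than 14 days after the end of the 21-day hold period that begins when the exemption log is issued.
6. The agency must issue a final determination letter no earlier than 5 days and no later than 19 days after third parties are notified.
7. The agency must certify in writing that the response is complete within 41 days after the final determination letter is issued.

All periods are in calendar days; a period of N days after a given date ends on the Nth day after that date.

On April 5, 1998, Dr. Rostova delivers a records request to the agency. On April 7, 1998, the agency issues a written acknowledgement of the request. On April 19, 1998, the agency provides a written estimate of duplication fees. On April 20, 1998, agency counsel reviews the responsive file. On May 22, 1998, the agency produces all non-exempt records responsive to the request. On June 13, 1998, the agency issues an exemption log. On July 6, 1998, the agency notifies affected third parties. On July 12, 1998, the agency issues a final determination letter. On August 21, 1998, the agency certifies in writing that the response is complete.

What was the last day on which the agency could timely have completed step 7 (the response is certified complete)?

August 22, 1998

Step 7 runs from July 12, 1998, when the final determination letter is issued. 41 days after July 12, 1998 is August 22, 1998.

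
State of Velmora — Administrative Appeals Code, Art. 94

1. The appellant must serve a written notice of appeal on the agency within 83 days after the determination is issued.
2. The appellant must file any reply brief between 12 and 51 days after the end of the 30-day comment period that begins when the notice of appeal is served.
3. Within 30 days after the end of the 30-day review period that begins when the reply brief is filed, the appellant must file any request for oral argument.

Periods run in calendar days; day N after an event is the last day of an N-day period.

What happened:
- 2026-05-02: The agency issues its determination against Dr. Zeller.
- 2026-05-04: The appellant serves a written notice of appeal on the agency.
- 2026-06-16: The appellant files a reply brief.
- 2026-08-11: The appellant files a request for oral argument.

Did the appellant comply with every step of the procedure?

Step 1: 83 days after 2026-05-02 (when the determination is issued) is 2026-07-24; done 2026-05-04 — timely.
Step 2: the window is 12–51 days after 2026-06-03 (end of the 30-day comment period, which began when the notice of appeal is served on 2026-05-04), so 2026-06-15 through 2026-07-24; done 2026-06-16 — within the window.
Step 3: 30 days after 2026-07-16 (end of the 30-day review period, which began when the reply brief is filed on 2026-06-16) is 2026-08-15; 2026-08-11 is within that limit.

Yes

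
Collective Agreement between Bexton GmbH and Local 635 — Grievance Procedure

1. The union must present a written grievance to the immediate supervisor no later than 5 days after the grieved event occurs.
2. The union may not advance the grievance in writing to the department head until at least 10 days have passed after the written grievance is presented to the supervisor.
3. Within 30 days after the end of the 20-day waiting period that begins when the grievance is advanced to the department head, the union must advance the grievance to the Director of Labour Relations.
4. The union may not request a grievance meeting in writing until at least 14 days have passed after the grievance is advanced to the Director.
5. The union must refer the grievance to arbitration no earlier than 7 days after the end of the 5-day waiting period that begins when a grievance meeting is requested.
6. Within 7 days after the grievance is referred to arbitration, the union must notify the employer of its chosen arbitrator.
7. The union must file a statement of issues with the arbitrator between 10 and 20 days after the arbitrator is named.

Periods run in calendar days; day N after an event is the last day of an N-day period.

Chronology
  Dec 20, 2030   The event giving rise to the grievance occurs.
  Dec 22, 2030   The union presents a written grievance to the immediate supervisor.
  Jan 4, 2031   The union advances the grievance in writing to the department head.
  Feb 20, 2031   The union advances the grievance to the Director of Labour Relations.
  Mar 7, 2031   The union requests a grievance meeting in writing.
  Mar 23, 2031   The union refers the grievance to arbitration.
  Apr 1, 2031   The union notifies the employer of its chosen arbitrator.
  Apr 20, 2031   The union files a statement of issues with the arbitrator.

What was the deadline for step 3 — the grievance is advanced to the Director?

Feb 23, 2031

The grievance is advanced to the department head on Jan 4, 2031; the 20-day waiting period therefore ends Jan 24, 2031, and step 3 runs from that date. 30 days after Jan 24, 2031 is Feb 23, 2031.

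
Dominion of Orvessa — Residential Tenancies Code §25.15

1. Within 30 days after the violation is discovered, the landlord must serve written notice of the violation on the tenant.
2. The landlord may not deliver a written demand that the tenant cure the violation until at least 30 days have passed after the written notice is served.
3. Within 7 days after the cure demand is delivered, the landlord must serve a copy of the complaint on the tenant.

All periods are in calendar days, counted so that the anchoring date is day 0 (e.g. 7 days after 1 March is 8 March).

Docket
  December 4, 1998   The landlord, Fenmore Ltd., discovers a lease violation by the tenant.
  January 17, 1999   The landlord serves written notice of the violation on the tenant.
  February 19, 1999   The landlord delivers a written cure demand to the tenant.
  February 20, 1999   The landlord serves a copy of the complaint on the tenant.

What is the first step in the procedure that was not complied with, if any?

(1) due by December 4, 1998 + 30 days = January 3, 1999; January 17, 1999 misses that deadline by 14 days.
That is the first point of non-compliance.

Step 1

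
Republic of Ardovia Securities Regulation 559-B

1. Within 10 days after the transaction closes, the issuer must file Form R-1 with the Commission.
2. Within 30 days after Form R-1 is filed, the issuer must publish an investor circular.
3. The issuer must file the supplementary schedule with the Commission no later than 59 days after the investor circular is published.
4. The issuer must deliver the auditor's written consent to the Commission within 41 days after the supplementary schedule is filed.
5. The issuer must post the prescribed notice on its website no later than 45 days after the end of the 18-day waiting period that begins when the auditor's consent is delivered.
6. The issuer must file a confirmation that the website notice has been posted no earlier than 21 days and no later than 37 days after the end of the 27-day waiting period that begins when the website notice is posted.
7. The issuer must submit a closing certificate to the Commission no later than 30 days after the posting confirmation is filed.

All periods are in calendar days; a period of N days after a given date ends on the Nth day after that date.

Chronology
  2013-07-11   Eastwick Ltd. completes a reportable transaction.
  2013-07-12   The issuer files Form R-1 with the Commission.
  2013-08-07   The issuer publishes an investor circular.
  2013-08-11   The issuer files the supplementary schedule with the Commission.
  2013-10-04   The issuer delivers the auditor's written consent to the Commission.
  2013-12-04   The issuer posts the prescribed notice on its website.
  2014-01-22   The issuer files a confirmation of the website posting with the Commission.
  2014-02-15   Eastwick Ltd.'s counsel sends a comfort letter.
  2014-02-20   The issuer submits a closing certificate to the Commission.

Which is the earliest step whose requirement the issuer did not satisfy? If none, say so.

Step 1 — counting 10 days from 2013-07-11 (when the transaction closes) gives a deadline of 2013-07-21; 2013-07-12 is within that limit.
Step 2 — counting 30 days from 2013-07-12 (when Form R-1 is filed) gives a deadline of 2013-08-11; 2013-08-07 is within that limit.
Step 3 — counting 59 days from 2013-08-07 (when the investor circular is published) gives a deadline of 2013-10-05; done 2013-08-11 — timely.
Step 4 — counting 41 days from 2013-08-11 (when the supplementary schedule is filed) gives a deadline of 2013-09-21; not done until 2013-10-04, 13 days after the deadline.

Step 4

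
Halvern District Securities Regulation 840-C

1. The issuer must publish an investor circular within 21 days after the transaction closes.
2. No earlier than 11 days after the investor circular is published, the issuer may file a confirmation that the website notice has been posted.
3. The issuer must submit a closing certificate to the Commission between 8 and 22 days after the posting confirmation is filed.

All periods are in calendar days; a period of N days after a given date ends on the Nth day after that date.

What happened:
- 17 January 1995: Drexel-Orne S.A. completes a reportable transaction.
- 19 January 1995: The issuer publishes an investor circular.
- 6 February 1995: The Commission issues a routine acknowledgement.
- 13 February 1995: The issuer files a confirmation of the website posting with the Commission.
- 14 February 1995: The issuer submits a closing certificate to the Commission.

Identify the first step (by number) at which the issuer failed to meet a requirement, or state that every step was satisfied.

Step 3

Step 1 — counting 21 days from 17 January 1995 (when the transaction closes) gives a deadline of 7 February 1995; 19 January 1995 is within that limit.
Step 2 — must wait 11 days from 19 January 1995 (when the investor circular is published), so not before 30 January 1995; done 13 February 1995 — permitted.
Step 3 — 8 and 22 days from 13 February 1995 (when the posting confirmation is filed) are 21 February 1995 and 7 March 1995 respectively; done 14 February 1995 — 7 days before the window opened.
No need to go further; step 3 was not satisfied.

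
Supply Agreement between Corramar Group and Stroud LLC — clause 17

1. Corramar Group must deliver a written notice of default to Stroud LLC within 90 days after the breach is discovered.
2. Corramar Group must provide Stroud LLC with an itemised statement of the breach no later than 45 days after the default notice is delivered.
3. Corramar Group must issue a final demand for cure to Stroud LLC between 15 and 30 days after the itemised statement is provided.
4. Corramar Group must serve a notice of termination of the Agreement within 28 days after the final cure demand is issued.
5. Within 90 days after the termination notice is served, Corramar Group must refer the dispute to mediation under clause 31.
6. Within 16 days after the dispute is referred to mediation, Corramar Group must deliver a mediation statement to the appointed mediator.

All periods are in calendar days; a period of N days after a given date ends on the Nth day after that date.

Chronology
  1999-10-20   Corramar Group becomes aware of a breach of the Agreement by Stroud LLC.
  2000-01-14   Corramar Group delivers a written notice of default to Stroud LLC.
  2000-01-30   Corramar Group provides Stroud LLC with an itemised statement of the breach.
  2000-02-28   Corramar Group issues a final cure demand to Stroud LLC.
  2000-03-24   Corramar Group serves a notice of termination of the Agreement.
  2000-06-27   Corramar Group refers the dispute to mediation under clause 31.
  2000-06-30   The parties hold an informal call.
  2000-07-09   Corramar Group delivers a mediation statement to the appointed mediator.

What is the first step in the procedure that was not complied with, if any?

Step 5

(1) due by 1999-10-20 + 90 days = 2000-01-18; completed 2000-01-14, before the deadline.
(2) due by 2000-01-14 + 45 days = 2000-02-28; done 2000-01-30 — timely.
(3) the permitted window runs from 2000-01-30 + 15 = 2000-02-14 to 2000-01-30 + 30 = 2000-02-29; done 2000-02-28 — within the window.
(4) due by 2000-02-28 + 28 days = 2000-03-27; 2000-03-24 is within that limit.
(5) due by 2000-03-24 + 90 days = 2000-06-22; 2000-06-27 misses that deadline by 5 days.
The analysis stops there.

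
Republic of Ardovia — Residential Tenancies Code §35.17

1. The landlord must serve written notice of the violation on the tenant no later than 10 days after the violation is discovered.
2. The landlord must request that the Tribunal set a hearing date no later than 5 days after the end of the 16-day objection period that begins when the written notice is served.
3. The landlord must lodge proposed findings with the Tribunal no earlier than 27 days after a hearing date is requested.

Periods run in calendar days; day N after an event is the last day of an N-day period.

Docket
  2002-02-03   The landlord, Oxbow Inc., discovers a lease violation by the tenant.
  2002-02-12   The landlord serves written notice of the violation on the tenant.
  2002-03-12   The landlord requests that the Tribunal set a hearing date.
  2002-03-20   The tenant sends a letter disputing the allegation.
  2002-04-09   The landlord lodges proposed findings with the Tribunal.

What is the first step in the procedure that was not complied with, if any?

Step 2

Step 1 — counting 10 days from 2002-02-03 (when the violation is discovered) gives a deadline of 2002-02-13; 2002-02-12 is within that limit.
Step 2 — counting 5 days from 2002-02-28 (end of the 16-day objection period, which began when the written notice is served on 2002-02-12) gives a deadline of 2002-03-05; not done until 2002-03-12, 7 days after the deadline.
No need to go further; step 2 was not satisfied.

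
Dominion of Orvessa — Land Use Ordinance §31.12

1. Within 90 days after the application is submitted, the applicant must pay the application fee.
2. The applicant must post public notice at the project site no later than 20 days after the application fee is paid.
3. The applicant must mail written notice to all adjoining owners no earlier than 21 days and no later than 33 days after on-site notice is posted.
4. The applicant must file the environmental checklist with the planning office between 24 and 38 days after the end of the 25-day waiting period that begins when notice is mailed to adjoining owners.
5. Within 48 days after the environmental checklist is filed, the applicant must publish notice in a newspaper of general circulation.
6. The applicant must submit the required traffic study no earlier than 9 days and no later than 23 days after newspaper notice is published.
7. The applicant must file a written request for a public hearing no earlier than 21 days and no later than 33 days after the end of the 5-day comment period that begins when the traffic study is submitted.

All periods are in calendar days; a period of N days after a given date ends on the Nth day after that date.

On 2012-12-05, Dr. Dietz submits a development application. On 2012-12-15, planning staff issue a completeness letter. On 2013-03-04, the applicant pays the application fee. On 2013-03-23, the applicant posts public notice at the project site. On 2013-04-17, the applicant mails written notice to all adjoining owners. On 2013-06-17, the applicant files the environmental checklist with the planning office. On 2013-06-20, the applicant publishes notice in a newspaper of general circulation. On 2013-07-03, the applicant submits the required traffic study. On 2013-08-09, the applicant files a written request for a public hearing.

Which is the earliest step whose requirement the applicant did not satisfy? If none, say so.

None — every step was satisfied

Step 1 — counting 90 days from 2012-12-05 (when the application is submitted) gives a deadline of 2013-03-05; 2013-03-04 is within that limit.
Step 2 — counting 20 days from 2013-03-04 (when the application fee is paid) gives a deadline of 2013-03-24; done 2013-03-23 — timely.
Step 3 — 21 and 33 days from 2013-03-23 (when on-site notice is posted) are 2013-04-13 and 2013-04-25 respectively; done 2013-04-17, which is between those dates.
Step 4 — 24 and 38 days from 2013-05-12 (end of the 25-day waiting period, which began when notice is mailed to adjoining owners on 2013-04-17) are 2013-06-05 and 2013-06-19 respectively; 2013-06-17 falls inside that range.
Step 5 — counting 48 days from 2013-06-17 (when the environmental checklist is filed) gives a deadline of 2013-08-04; completed 2013-06-20, before the deadline.
Step 6 — 9 and 23 days from 2013-06-20 (when newspaper notice is published) are 2013-06-29 and 2013-07-13 respectively; done 2013-07-03, which is between those dates.
Step 7 — 21 and 33 days from 2013-07-08 (end of the 5-day comment period, which began when the traffic study is submitted on 2013-07-03) are 2013-07-29 and 2013-08-10 respectively; 2013-08-09 falls inside that range.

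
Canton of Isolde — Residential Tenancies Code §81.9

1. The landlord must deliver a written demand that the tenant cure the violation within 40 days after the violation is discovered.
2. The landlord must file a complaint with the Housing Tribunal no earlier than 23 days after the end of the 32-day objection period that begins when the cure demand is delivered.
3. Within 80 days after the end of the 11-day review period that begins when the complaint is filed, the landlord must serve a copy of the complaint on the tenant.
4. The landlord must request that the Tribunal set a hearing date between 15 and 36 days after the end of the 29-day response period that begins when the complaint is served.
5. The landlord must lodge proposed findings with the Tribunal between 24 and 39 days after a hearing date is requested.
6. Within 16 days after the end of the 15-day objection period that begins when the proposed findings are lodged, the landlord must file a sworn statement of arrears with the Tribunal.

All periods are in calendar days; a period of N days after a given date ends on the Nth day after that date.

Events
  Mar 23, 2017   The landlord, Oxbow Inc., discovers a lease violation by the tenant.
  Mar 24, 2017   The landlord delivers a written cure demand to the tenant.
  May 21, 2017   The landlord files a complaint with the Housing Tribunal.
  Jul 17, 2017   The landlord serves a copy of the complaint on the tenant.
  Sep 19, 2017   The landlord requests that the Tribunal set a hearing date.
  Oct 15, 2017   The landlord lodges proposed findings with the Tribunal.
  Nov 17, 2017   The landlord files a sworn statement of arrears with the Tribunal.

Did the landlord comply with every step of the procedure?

No

(1) due by Mar 23, 2017 + 40 days = May 2, 2017; completed Mar 24, 2017, before the deadline.
(2) permitted from Apr 25, 2017 + 23 days = May 18, 2017 onward; done May 21, 2017 — permitted.
(3) due by Jun 1, 2017 + 80 days = Aug 20, 2017; Jul 17, 2017 is within that limit.
(4) the permitted window runs from Aug 15, 2017 + 15 = Aug 30, 2017 to Aug 15, 2017 + 36 = Sep 20, 2017; Sep 19, 2017 falls inside that range.
(5) the permitted window runs from Sep 19, 2017 + 24 = Oct 13, 2017 to Sep 19, 2017 + 39 = Oct 28, 2017; done Oct 15, 2017, which is between those dates.
(6) due by Oct 30, 2017 + 16 days = Nov 15, 2017; done Nov 17, 2017 — 2 days late.
Later steps need not be reached.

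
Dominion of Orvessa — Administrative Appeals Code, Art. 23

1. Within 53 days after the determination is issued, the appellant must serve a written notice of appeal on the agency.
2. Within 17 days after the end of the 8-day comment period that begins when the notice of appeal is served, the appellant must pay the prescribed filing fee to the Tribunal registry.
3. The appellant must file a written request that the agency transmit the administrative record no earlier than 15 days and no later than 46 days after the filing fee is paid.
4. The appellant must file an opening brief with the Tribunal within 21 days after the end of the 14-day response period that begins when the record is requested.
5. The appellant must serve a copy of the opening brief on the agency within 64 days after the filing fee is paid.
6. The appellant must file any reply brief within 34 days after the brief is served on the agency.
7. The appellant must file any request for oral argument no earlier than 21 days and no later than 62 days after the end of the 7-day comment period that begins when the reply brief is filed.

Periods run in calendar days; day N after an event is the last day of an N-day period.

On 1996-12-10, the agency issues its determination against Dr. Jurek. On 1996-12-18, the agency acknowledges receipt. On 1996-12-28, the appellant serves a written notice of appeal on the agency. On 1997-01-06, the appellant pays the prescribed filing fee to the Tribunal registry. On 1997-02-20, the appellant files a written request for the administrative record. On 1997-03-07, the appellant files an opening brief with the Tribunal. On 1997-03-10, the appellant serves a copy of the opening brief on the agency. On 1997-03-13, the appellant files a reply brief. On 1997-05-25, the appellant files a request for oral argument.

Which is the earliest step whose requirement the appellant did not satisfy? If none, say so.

Step 1: 53 days after 1996-12-10 (when the determination is issued) is 1997-02-01; done 1996-12-28 — timely.
Step 2: 17 days after 1997-01-05 (end of the 8-day comment period, which began when the notice of appeal is served on 1996-12-28) is 1997-01-22; done 1997-01-06 — timely.
Step 3: the window is 15–46 days after 1997-01-06 (when the filing fee is paid), so 1997-01-21 through 1997-02-21; done 1997-02-20 — within the window.
Step 4: 21 days after 1997-03-06 (end of the 14-day response period, which began when the record is requested on 1997-02-20) is 1997-03-27; done 1997-03-07 — timely.
Step 5: 64 days after 1997-01-06 (when the filing fee is paid) is 1997-03-11; completed 1997-03-10, before the deadline.
Step 6: 34 days after 1997-03-10 (when the brief is served on the agency) is 1997-04-13; 1997-03-13 is within that limit.
Step 7: the window is 21–62 days after 1997-03-20 (end of the 7-day comment period, which began when the reply brief is filed on 1997-03-13), so 1997-04-10 through 1997-05-21; done 1997-05-25 — 4 days after the window closed.

Step 7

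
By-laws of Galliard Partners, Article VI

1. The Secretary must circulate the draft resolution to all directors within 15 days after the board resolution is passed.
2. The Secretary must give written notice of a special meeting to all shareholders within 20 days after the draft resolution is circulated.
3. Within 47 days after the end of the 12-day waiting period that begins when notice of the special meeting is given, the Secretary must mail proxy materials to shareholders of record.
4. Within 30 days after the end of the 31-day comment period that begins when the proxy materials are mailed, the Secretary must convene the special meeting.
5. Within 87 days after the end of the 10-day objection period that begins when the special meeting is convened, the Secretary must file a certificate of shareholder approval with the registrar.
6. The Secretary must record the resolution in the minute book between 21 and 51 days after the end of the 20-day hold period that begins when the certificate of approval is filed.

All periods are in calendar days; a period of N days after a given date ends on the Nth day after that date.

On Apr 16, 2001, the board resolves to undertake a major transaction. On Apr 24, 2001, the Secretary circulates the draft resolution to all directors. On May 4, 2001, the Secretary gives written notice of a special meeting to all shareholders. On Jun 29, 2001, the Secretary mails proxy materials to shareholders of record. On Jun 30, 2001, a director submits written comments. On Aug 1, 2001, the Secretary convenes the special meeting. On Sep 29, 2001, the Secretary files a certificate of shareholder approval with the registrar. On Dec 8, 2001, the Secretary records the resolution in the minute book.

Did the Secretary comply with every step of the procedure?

(1) due by Apr 16, 2001 + 15 days = May 1, 2001; completed Apr 24, 2001, before the deadline.
(2) due by Apr 24, 2001 + 20 days = May 14, 2001; May 4, 2001 is within that limit.
(3) due by May 16, 2001 + 47 days = Jul 2, 2001; completed Jun 29, 2001, before the deadline.
(4) due by Jul 30, 2001 + 30 days = Aug 29, 2001; completed Aug 1, 2001, before the deadline.
(5) due by Aug 11, 2001 + 87 days = Nov 6, 2001; Sep 29, 2001 is within that limit.
(6) the permitted window runs from Oct 19, 2001 + 21 = Nov 9, 2001 to Oct 19, 2001 + 51 = Dec 9, 2001; done Dec 8, 2001, which is between those dates.

Yes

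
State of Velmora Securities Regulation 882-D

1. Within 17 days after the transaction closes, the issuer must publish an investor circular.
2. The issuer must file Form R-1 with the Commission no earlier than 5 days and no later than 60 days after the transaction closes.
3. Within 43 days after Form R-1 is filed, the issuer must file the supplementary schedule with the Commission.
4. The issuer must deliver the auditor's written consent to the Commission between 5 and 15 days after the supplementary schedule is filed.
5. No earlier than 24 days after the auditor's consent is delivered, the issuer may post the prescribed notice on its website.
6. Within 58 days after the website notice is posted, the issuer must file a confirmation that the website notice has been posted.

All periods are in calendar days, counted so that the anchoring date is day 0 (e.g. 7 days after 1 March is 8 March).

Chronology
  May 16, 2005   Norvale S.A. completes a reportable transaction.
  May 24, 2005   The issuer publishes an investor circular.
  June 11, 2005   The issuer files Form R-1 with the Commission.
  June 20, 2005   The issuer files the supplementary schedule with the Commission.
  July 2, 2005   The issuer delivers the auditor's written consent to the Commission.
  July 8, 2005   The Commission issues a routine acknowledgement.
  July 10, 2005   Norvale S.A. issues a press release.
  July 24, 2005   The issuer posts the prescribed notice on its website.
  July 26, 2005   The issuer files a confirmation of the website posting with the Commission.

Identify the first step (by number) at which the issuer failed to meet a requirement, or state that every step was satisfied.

Step 5

(1) due by May 16, 2005 + 17 days = June 2, 2005; completed May 24, 2005, before the deadline.
(2) the permitted window runs from May 16, 2005 + 5 = May 21, 2005 to May 16, 2005 + 60 = July 15, 2005; done June 11, 2005 — within the window.
(3) due by June 11, 2005 + 43 days = July 24, 2005; done June 20, 2005 — timely.
(4) the permitted window runs from June 20, 2005 + 5 = June 25, 2005 to June 20, 2005 + 15 = July 5, 2005; done July 2, 2005 — within the window.
(5) permitted from July 2, 2005 + 24 days = July 26, 2005 onward; July 24, 2005 is 2 days before the earliest permitted date.
The analysis stops there.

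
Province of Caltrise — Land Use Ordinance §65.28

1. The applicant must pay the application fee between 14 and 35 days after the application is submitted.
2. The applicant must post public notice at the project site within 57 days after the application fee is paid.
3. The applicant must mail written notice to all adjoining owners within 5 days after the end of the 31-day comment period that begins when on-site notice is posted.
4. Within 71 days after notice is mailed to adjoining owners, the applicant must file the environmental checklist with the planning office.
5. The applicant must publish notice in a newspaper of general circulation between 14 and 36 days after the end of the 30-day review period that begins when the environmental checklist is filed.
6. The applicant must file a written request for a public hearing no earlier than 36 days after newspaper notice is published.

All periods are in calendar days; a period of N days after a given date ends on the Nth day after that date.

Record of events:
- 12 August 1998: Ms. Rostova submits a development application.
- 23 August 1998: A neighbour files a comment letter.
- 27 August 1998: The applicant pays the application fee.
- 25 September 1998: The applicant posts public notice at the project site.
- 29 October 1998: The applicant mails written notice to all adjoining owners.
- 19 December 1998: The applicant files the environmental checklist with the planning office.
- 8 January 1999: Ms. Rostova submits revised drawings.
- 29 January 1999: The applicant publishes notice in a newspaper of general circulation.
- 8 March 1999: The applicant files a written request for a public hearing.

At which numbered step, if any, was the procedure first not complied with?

Step 5

Step 1 — 14 and 35 days from 12 August 1998 (when the application is submitted) are 26 August 1998 and 16 September 1998 respectively; done 27 August 1998 — within the window.
Step 2 — counting 57 days from 27 August 1998 (when the application fee is paid) gives a deadline of 23 October 1998; done 25 September 1998 — timely.
Step 3 — counting 5 days from 26 October 1998 (end of the 31-day comment period, which began when on-site notice is posted on 25 September 1998) gives a deadline of 31 October 1998; completed 29 October 1998, before the deadline.
Step 4 — counting 71 days from 29 October 1998 (when notice is mailed to adjoining owners) gives a deadline of 8 January 1999; completed 19 December 1998, before the deadline.
Step 5 — 14 and 36 days from 18 January 1999 (end of the 30-day review period, which began when the environmental checklist is filed on 19 December 1998) are 1 February 1999 and 23 February 1999 respectively; 29 January 1999 is 3 days too early.
That is the first point of non-compliance.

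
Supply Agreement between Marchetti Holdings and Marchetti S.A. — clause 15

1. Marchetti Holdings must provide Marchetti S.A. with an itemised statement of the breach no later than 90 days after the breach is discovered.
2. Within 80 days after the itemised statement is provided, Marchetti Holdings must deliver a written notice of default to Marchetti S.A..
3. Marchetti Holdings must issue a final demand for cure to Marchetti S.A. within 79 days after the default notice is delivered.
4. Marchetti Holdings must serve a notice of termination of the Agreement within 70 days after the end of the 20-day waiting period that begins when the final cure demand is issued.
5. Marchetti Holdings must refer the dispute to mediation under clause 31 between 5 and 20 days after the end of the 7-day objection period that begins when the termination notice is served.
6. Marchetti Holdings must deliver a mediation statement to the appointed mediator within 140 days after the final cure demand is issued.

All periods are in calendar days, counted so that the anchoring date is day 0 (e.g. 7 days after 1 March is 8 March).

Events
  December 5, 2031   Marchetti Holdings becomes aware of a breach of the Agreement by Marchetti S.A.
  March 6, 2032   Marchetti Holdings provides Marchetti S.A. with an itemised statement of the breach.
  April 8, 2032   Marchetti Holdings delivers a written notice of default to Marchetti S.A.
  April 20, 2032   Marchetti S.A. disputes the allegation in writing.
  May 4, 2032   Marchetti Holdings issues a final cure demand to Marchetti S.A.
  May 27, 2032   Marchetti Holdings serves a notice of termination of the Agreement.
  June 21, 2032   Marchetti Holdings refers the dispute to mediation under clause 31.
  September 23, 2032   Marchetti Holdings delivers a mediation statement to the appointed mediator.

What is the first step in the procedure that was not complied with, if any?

Step 1: 90 days after December 5, 2031 (when the breach is discovered) is March 4, 2032; done March 6, 2032 — 2 days late.

Step 1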